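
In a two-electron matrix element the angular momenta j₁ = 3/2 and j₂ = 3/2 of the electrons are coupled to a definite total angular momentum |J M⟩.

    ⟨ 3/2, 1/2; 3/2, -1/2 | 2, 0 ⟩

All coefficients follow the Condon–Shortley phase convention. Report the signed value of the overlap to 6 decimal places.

j₁+j₂−J=1  J+j₁−j₂=2  J−j₁+j₂=2  j₁+j₂+J+1=6
(j₁±m₁, j₂±m₂, J±M) = (2,1,1,2,2,2)
P² = 4/9
sum k=0..1:
  [0] +1/1 = 1
  [1] −1/4 = -1/4
S = 3/4
C² = P²·S² = 1/4 ; C = +0.500000

+√(1/4) ≈ +0.500000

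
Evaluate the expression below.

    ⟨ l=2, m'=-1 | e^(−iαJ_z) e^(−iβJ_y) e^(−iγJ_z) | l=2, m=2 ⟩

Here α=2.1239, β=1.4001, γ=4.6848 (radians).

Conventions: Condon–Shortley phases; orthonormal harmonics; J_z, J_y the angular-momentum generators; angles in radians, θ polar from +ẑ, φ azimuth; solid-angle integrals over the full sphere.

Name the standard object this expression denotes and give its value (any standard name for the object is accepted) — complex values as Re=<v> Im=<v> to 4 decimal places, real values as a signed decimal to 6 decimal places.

This is a Wigner D-matrix element — the rotation-matrix element ⟨l m'| R(α,β,γ) |l m⟩ in the angular-momentum basis.
D^2_{-1,2}(2.1239,1.4001,4.6848) = e^{-i·-1·2.1239}·d^2_{-1,2}(1.4001)·e^{-i·2·4.6848}. Compute d first:
Half-angle: c=0.764810, s=0.644256. N=√(1·6·24·1)=12.000000
Admissible k: 3..3 (factorial args all ≥0)
  k=3: (−1)^0·12.0000/(6)·0.7648^1·0.6443^3 = +0.409033
d^2_{-1,2}(1.4001) = +0.409033
Attach z-rotation phases: D = e^{-i(-1)(2.1239)}·(+0.409033)·e^{-i(2)(4.6848)} = +0.233745-0.335666i

Wigner D-matrix element, Re=0.2337 Im=-0.3357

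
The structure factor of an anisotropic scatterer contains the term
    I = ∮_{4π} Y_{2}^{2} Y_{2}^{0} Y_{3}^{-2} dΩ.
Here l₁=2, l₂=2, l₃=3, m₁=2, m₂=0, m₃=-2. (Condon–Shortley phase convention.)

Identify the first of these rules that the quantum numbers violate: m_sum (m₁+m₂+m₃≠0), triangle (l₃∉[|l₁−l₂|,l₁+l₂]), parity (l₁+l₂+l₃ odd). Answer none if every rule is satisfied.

parity

azimuthal sum: 2 + 0 − 2 = 0  ✓
0 ≤ 3 ≤ 4 (triangle on l)  ✓
L = 2 + 2 + 3 = 7 (odd)  ✗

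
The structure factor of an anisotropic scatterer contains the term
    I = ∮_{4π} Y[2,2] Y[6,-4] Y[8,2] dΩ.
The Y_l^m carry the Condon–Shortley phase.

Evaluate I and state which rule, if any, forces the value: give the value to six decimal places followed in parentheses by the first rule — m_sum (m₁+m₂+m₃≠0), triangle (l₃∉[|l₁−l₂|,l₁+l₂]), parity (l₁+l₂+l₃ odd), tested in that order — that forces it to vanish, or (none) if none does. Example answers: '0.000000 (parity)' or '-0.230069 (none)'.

0.032867 (none)

m-sum 0 ✓  L=16 even ✓  4≤8≤8 ✓
Π(2lᵢ+1) = 5×13×17 = 1105
triangle coeff Δ(2,6,8) = 1/30940
Σ_t [0,0]: t=0:+1/2073600 = 1/2073600
(3j)²=28/1105 [(2 6 8; 0 0 0)], sign=+1
Σ_t [0,0]: t=0:+1/174182400 = 1/174182400
(3j)²=3/6188 [(2 6 8; 2 -4 2)], sign=+1
⇒ 4πI² = 3/221
I = (+1)√(3/221/(4π)) = 0.03286696
No selection rule forces the value: the integral is nonzero (none).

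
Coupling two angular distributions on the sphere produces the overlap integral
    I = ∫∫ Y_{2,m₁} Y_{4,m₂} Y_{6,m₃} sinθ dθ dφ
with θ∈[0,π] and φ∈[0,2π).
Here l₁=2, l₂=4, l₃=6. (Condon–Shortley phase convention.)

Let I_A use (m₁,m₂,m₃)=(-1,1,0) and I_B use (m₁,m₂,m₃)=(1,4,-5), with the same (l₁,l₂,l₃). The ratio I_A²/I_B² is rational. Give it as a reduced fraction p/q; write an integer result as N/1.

8/11

l's match ⇒ only the (l;m) 3-j factors differ between A and B.
A: triangle coeff Δ(2,4,6) = 1/6435; Σ_t [0,0]: t=0:+1/4320 = 1/4320; (3j)²=8/429 [(2 4 6; -1 1 0)], sign=+1
B: triangle coeff Δ(2,4,6) = 1/6435; Σ_t [0,0]: t=0:+1/241920 = 1/241920; (3j)²=1/39 [(2 4 6; 1 4 -5)], sign=-1
I_A²/I_B² = (8/429)/(1/39) = 8/11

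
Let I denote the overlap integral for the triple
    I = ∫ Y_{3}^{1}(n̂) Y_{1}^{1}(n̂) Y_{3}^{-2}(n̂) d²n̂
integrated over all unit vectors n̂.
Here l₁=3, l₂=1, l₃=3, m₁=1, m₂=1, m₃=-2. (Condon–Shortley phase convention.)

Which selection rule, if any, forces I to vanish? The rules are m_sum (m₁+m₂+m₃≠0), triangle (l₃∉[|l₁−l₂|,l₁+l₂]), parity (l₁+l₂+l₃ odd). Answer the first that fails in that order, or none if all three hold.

parity

Σmᵢ = 0  ✓
l₃∈[|l₁−l₂|,l₁+l₂]=[2,4], have l₃=3  ✓
Σlᵢ = 7 ⇒ odd  ✗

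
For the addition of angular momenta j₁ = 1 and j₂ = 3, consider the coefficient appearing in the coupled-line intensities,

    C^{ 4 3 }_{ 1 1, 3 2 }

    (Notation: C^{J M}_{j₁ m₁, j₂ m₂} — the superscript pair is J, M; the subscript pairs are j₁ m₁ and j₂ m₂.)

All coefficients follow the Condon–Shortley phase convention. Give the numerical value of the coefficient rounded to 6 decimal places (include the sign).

j₁+j₂−J=0  J+j₁−j₂=2  J−j₁+j₂=6  j₁+j₂+J+1=9
(j₁±m₁, j₂±m₂, J±M) = (2,0,5,1,7,1)
P² = 43200
sum k=0..0:
  [0] +1/240 = 1/240
S = 1/240
C² = P²·S² = 3/4 ; C = +0.866025

+√(3/4) ≈ +0.866025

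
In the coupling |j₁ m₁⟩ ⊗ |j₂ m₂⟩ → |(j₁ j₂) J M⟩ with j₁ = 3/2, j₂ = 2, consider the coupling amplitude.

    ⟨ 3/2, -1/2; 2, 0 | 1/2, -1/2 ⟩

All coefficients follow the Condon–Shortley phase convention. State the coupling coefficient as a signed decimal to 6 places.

+√(1/5) ≈ +0.447214

triangle: 3!×0!×1!/5! = 6/120
(j±m)!: 1!×2!×2!×2!×0!×1! = 8
prefactor² = (2J+1)×Δ×N² = 4/5
  k=2: +1/(2!×1!×0!×0!×0!×1!) = 1/2
Σ = 1/2  ⇒  CG² = 4/5×(1/2)² = 1/5
CG = +√(1/5) = +0.447214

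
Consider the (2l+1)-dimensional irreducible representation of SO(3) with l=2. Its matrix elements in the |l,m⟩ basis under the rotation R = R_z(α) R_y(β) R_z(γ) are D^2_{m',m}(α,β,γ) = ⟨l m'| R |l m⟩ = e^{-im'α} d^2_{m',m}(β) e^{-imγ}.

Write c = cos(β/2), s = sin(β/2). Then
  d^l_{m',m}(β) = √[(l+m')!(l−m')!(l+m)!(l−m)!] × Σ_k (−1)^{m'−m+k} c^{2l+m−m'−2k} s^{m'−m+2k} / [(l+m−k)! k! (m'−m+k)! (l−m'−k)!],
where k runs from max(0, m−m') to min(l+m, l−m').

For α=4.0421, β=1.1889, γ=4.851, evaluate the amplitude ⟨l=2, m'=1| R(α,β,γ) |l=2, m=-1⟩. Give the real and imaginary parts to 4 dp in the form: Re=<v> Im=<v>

Re=0.3779 Im=0.3961

D^2_{1,-1}(4.0421,1.1889,4.8510) = e^{-i·1·4.0421}·d^2_{1,-1}(1.1889)·e^{-i·-1·4.8510}. Compute d first:
With c≡cos(β/2)=0.828457 and s≡sin(β/2)=0.560053, N=[6·1·1·6]^{1/2}=6.000000
k: max(0,(-1)−(1))=0 … min(2+(-1),2−(1))=1
  k=0: (−1)^2·6.0000/(2)·0.8285^2·0.5601^2 = +0.645832
  k=1: (−1)^3·6.0000/(6)·0.8285^0·0.5601^4 = -0.098382
d^2_{1,-1}(1.1889) = +0.645832 -0.098382 = +0.547449
D = (-0.621212+0.783642i)·(+0.547449)·(+0.138168-0.990409i) = +0.377901+0.396095i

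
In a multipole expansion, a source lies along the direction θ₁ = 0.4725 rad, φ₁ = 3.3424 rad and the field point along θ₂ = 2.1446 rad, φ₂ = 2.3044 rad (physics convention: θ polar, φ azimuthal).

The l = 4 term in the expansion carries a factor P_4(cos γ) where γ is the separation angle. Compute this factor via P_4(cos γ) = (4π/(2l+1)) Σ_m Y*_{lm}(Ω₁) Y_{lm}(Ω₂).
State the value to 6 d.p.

0.091956

Expand P_4 via completeness: Σ_{m} conj(Y_{4,m}) at Ω₁ times Y_{4,m} at Ω₂ —
  m=-4: Y*=+0.013183+0.013662i  Y=-0.215451-0.045286i  product -0.002222-0.003541i
  m=-3: Y*=-0.086569-0.059533i  Y=-0.325214+0.237126i  product +0.042270-0.001167i
  m=-2: Y*=+0.290187+0.123242i  Y=-0.025927+0.249390i  product -0.038259+0.069175i
  m=-1: Y*=-0.479076-0.097516i  Y=-0.135359-0.150160i  product +0.050204+0.085138i
  m=+0: Y*=+0.128681-0.000000i  Y=-0.296304+0.000000i  product -0.038129+0.000000i
  m=+1: Y*=+0.479076-0.097516i  Y=+0.135359-0.150160i  product +0.050204-0.085138i
  m=+2: Y*=+0.290187-0.123242i  Y=-0.025927-0.249390i  product -0.038259-0.069175i
  m=+3: Y*=+0.086569-0.059533i  Y=+0.325214+0.237126i  product +0.042270+0.001167i
  m=+4: Y*=+0.013183-0.013662i  Y=-0.215451+0.045286i  product -0.002222+0.003541i
Accumulated sum +0.065858+0.000000i; after 4π/(2l+1) scaling, +0.091956+0.000000i ⇒ P_4 = 0.091956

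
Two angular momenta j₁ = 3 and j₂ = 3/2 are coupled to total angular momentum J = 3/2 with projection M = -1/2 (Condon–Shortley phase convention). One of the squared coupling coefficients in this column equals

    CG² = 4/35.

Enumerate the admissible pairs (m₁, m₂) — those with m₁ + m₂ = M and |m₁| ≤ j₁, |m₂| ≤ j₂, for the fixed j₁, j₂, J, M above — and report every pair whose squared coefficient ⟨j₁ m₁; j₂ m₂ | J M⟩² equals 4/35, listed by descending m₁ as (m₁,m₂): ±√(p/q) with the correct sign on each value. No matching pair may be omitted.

(1,-3/2): +√(4/35)

Admissible pairs with m₁+m₂ = M = -1/2: (-2,3/2), (-1,1/2), (0,-1/2), (1,-3/2)
  (m₁,m₂)=(1,-3/2): CG² = 4/35, CG = +√(4/35)   ← matches the target
  (m₁,m₂)=(0,-1/2): CG² = 9/35, CG = −√(9/35)
  (m₁,m₂)=(-1,1/2): CG² = 12/35, CG = +√(12/35)
  (m₁,m₂)=(-2,3/2): CG² = 2/7, CG = −√(2/7)
Pairs with CG² = 4/35: (1,-3/2): +√(4/35)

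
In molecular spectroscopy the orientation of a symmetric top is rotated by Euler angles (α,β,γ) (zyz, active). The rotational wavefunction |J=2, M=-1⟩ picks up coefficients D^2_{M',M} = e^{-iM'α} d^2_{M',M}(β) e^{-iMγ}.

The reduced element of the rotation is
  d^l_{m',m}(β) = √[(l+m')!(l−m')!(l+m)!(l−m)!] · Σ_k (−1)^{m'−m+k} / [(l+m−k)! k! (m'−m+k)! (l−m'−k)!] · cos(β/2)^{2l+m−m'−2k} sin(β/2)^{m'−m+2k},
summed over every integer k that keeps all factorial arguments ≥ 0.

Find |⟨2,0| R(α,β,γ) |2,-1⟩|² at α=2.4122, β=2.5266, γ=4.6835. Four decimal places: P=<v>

P=0.3331

D^2_{0,-1}(2.4122,2.5266,4.6835) = e^{-i·0·2.4122}·d^2_{0,-1}(2.5266)·e^{-i·-1·4.6835}. Compute d first:
With c≡cos(β/2)=0.302673 and s≡sin(β/2)=0.953094, N=[2·2·1·6]^{1/2}=4.898979
Admissible k: 0..1 (factorial args all ≥0)
  k=0: (−1)^1·4.8990/(2)·0.3027^3·0.9531^1 = -0.064734
  k=1: (−1)^2·4.8990/(2)·0.3027^1·0.9531^3 = +0.641885
d^2_{0,-1}(2.5266) = -0.064734 +0.641885 = +0.577151
|D^2_{0,-1}|² = |d^2_{0,-1}(β)|² = (+0.577151)² = 0.333103 (the z-rotation phases have unit modulus)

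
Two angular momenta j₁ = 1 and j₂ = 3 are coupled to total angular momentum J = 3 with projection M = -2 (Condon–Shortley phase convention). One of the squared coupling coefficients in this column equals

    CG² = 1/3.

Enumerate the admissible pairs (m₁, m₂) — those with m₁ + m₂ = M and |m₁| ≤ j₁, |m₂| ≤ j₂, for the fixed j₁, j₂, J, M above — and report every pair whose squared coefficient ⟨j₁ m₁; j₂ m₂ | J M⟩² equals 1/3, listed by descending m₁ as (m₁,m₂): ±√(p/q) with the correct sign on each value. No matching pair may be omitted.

(0,-2): +√(1/3)

Admissible pairs with m₁+m₂ = M = -2: (-1,-1), (0,-2), (1,-3)
  (m₁,m₂)=(1,-3): CG² = 1/4, CG = +√(1/4)
  (m₁,m₂)=(0,-2): CG² = 1/3, CG = +√(1/3)   ← matches the target
  (m₁,m₂)=(-1,-1): CG² = 5/12, CG = −√(5/12)
Pairs with CG² = 1/3: (0,-2): +√(1/3)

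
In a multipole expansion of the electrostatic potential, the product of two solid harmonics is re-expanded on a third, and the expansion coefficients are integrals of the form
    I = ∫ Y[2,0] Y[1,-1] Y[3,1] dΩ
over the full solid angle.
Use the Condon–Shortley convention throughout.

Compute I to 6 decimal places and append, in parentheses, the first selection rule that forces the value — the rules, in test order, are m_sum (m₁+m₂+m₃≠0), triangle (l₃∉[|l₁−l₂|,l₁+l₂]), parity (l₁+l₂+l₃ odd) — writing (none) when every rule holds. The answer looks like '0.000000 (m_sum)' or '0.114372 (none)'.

Rules hold: Σm=0, L=6 even, 1≤3≤3.
N = 5·3·7 = 105
Δ = 0!·4!·2!/7! = 1/105
Racah Σ t=0..0: t=0:+1/4 = 1/4
⇒ 3j(2 1 3; 0 0 0)² = 3/35, sgn -1
Racah Σ t=0..0: t=0:+1/8 = 1/8
⇒ 3j(2 1 3; 0 -1 1)² = 2/35, sgn +1
4πI² = N·(3j₀)²·(3jₘ)² = 18/35
I = -1·√(0.514286/4π) = -0.20230066
No selection rule forces the value: the integral is nonzero (none).

-0.202301 (none)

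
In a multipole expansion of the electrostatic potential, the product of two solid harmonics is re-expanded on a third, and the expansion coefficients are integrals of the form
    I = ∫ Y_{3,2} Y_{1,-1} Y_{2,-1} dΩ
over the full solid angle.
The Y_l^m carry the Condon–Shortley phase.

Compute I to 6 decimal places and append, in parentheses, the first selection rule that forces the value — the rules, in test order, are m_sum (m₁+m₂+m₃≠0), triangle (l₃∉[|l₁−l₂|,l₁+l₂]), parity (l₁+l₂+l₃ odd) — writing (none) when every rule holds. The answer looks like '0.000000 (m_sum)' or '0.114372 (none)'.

m-sum 0 ✓  L=6 even ✓  2≤2≤4 ✓
Π(2lᵢ+1) = 7×3×5 = 105
triangle coeff Δ(3,1,2) = 1/105
Σ_t [1,1]: t=1:−1/4 = -1/4
(3j)²=3/35 [(3 1 2; 0 0 0)], sign=-1
Σ_t [0,0]: t=0:+1/12 = 1/12
(3j)²=2/21 [(3 1 2; 2 -1 -1)], sign=-1
⇒ 4πI² = 6/7
I = (+1)√(6/7/(4π)) = 0.26116903
No selection rule forces the value: the integral is nonzero (none).

0.261169 (none)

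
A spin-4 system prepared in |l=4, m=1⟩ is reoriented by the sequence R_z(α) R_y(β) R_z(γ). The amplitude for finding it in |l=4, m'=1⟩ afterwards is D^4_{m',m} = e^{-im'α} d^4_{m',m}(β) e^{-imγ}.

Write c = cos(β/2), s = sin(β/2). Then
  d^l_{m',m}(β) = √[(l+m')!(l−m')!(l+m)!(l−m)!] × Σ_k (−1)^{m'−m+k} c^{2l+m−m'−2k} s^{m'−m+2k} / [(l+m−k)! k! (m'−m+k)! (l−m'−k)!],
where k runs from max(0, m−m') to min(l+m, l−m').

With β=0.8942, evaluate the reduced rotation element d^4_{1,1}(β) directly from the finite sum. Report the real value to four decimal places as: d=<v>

d^4_{1,1}(β=0.8942) via the finite sum:
Half-angle: c=0.901705, s=0.432352. N=√(120·6·120·6)=720.000000
The bounds max(0,m−m')=0 and min(l+m,l−m')=3 give 4 terms
  k=0: (−1)^0·720.0000/(720)·0.9017^8·0.4324^0 = +0.437033
  k=1: (−1)^1·720.0000/(48)·0.9017^6·0.4324^2 = -1.507138
  k=2: (−1)^2·720.0000/(24)·0.9017^4·0.4324^4 = +0.692995
  k=3: (−1)^3·720.0000/(72)·0.9017^2·0.4324^6 = -0.053108
d^4_{1,1}(0.8942) = +0.437033 -1.507138 +0.692995 -0.053108 = -0.430217

d=-0.4302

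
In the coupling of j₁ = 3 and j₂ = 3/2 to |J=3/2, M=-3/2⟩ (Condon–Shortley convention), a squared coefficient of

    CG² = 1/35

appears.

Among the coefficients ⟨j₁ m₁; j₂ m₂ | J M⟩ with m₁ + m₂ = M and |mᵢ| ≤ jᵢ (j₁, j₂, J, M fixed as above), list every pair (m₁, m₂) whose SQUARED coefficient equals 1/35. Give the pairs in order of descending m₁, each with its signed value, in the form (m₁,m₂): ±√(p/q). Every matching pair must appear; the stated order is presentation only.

(0,-3/2): +√(1/35)

Admissible pairs with m₁+m₂ = M = -3/2: (-3,3/2), (-2,1/2), (-1,-1/2), (0,-3/2)
  (m₁,m₂)=(0,-3/2): CG² = 1/35, CG = +√(1/35)   ← matches the target
  (m₁,m₂)=(-1,-1/2): CG² = 4/35, CG = −√(4/35)
  (m₁,m₂)=(-2,1/2): CG² = 2/7, CG = +√(2/7)
  (m₁,m₂)=(-3,3/2): CG² = 4/7, CG = −√(4/7)
Pairs with CG² = 1/35: (0,-3/2): +√(1/35)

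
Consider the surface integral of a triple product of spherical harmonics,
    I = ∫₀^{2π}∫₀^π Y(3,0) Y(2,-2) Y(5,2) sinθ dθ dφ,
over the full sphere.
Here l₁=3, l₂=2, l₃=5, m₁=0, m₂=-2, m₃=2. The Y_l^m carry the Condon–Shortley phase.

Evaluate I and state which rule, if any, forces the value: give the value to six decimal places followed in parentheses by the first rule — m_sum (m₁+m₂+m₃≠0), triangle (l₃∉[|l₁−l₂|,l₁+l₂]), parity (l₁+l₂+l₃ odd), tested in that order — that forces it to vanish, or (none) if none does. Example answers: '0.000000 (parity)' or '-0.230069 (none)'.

0.141758 (none)

Checks pass: Σm=0; 10 even; l₃=5∈[1,5].
(2·3+1)(2·2+1)(2·5+1) = 385
Δ: 0! 6! 4! / 11! → 1/2310
sum: t=0:+1/144 = 1/144
3j²(3 2 5; 0 0 0) = Δ·Π!·Σ² = 10/231  (sign -1)
sum: t=0:+1/864 = 1/864
3j²(3 2 5; 0 -2 2) = Δ·Π!·Σ² = 1/66  (sign -1)
combine: 4πI² = 385·10/231·1/66 = 25/99
take √, sign +1: I = 0.14175797
No selection rule forces the value: the integral is nonzero (none).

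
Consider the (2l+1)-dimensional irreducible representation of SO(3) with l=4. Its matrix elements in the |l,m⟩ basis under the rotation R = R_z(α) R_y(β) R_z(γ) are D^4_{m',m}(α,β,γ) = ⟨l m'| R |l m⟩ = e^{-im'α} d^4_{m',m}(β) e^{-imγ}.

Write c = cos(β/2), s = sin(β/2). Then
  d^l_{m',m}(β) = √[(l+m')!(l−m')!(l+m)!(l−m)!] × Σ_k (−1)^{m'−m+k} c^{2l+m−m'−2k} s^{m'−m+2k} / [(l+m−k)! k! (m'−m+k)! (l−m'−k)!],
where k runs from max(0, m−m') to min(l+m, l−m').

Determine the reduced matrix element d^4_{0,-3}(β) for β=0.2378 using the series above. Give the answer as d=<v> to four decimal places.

d^4_{0,-3}(β=0.2378) via the finite sum:
Half-angle: c=0.992940, s=0.118620. N=√(24·24·1·5040)=1703.830978
The bounds max(0,m−m')=0 and min(l+m,l−m')=1 give 2 terms
  k=0: (−1)^3·1703.8310/(144)·0.9929^5·0.1186^3 = -0.019061
  k=1: (−1)^4·1703.8310/(144)·0.9929^3·0.1186^5 = +0.000272
d^4_{0,-3}(0.2378) = -0.019061 +0.000272 = -0.018789

d=-0.0188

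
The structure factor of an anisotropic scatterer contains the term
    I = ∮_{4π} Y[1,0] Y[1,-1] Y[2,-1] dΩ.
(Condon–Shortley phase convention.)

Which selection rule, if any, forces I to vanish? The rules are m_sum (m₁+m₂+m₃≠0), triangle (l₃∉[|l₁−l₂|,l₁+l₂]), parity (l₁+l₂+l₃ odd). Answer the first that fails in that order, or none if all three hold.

Σmᵢ = -2  ✗
l₃∈[|l₁−l₂|,l₁+l₂]=[0,2], have l₃=2
Σlᵢ = 4 ⇒ even

m_sum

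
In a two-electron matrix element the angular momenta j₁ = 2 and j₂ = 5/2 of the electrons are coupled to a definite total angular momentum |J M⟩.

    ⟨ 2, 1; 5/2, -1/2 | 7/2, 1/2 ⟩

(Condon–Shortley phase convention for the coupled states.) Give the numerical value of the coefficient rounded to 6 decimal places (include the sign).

√[8·1!3!4!/9! · 3!1!2!3!4!3!] = √(1152/35)
  +(−1)^0/∏(0,1,1,2,2,2)! = 1/8  (running 1/8)
  +(−1)^1/∏(1,0,0,1,3,3)! = -1/36  (running 7/72)
⟨..|..⟩ = √(1152/35)·(7/72) = +0.557773

+0.557773  (= +√(14/45))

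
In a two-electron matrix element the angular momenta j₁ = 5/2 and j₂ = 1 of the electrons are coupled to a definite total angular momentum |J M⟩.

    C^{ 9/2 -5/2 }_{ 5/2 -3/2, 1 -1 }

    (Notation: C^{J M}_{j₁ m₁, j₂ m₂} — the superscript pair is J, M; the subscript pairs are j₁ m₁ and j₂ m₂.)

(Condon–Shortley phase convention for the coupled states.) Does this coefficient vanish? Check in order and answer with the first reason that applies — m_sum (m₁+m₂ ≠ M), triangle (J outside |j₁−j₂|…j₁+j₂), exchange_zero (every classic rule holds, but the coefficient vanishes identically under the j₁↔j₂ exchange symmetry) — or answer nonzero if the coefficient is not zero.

m-sum: m₁+m₂ = -3/2+(-1) = -5/2, M = -5/2  ✓
triangle: need |j₁−j₂| ≤ J ≤ j₁+j₂, i.e. J ∈ [3/2, 7/2]; J = 9/2 is outside ✗ ⇒ coefficient is 0

triangle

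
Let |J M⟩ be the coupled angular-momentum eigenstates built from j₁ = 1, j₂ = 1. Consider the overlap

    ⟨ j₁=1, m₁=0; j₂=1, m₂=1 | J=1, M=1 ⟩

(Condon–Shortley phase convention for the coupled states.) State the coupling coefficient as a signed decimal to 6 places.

√[3·1!1!1!/4! · 1!1!2!0!2!0!] = √(1/2)
  +(−1)^1/∏(1,0,0,1,1,0)! = -1  (running -1)
⟨..|..⟩ = √(1/2)·(-1) = -0.707107

-0.707107  (= −√(1/2))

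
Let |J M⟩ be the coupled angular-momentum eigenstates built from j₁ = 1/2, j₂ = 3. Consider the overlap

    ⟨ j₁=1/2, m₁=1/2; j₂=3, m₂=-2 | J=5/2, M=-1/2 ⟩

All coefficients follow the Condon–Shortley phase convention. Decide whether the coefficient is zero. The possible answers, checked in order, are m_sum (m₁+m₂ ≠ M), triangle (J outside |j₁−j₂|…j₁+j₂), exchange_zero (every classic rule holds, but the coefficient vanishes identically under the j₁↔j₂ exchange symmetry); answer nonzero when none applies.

m-sum: m₁+m₂ = 1/2+(-2) = -3/2, M = -1/2  ✗ ⇒ coefficient is 0

m_sum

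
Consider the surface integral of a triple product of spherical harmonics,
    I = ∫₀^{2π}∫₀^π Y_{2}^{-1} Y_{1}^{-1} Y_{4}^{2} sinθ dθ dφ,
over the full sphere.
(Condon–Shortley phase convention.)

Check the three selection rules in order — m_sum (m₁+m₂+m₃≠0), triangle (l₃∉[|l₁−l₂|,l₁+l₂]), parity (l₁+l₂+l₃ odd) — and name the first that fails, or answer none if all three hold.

azimuthal sum: -1 − 1 + 2 = 0  ✓
l₃ must lie in [1,3]; have l₃=4  ✗
L = 2 + 1 + 4 = 7 (odd)

triangle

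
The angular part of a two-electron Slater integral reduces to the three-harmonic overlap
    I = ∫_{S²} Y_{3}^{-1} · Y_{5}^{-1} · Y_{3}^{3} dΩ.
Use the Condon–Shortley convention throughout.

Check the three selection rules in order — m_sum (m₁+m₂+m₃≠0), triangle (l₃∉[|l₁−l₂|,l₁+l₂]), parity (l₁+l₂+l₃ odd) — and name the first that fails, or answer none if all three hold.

azimuthal sum: -1 − 1 + 3 = 1  ✗
2 ≤ 3 ≤ 8 (triangle on l)
L = 3 + 5 + 3 = 11 (odd)

m_sum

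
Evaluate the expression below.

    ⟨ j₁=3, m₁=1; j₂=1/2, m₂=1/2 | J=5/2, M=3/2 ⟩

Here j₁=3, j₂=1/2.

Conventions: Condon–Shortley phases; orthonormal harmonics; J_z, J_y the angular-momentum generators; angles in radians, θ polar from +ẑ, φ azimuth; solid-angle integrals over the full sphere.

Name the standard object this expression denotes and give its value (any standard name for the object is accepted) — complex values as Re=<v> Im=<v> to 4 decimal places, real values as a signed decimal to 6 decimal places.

Clebsch–Gordan coefficient, −√(2/7) ≈ -0.534522

This is a Clebsch–Gordan (vector-coupling) coefficient.
j₁+j₂−J=1  J+j₁−j₂=5  J−j₁+j₂=0  j₁+j₂+J+1=7
(j₁±m₁, j₂±m₂, J±M) = (4,2,1,0,4,1)
P² = 1152/7
sum k=1..1:
  [1] −1/24 = -1/24
S = -1/24
C² = P²·S² = 2/7 ; C = -0.534522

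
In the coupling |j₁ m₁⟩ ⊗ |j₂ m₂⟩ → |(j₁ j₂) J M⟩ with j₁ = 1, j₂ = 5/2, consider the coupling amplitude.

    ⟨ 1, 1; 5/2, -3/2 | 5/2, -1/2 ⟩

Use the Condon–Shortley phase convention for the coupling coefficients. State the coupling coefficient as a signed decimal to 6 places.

+√(16/35) = +0.676123

j₁+j₂−J=1  J+j₁−j₂=1  J−j₁+j₂=4  j₁+j₂+J+1=7
(j₁±m₁, j₂±m₂, J±M) = (2,0,1,4,2,3)
P² = 576/35
sum k=0..0:
  [0] +1/6 = 1/6
S = 1/6
C² = P²·S² = 16/35 ; C = +0.676123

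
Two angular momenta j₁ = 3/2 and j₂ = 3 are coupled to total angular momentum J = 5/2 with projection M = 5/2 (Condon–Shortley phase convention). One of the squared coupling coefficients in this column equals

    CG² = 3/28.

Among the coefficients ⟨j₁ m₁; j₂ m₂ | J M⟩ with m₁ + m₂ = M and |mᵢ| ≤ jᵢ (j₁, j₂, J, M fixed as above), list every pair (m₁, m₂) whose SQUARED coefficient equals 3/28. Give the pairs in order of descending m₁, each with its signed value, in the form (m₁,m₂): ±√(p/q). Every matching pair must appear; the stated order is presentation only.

(3/2,1): +√(3/28)

Admissible pairs with m₁+m₂ = M = 5/2: (-1/2,3), (1/2,2), (3/2,1)
  (m₁,m₂)=(3/2,1): CG² = 3/28, CG = +√(3/28)   ← matches the target
  (m₁,m₂)=(1/2,2): CG² = 5/14, CG = −√(5/14)
  (m₁,m₂)=(-1/2,3): CG² = 15/28, CG = +√(15/28)
Pairs with CG² = 3/28: (3/2,1): +√(3/28)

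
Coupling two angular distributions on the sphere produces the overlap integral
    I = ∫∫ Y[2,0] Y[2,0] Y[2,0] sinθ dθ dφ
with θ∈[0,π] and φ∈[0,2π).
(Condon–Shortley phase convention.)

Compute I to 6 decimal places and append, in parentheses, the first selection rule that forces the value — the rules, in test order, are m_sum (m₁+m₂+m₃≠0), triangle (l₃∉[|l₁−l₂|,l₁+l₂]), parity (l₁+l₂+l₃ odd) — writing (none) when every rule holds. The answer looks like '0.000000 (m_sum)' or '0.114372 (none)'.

0.180224 (none)

m-sum 0 ✓  L=6 even ✓  0≤2≤4 ✓
Π(2lᵢ+1) = 5×5×5 = 125
triangle coeff Δ(2,2,2) = 1/630
Σ_t [0,2]: t=0:+1/8 t=1:−1/1 t=2:+1/8 = -3/4
(3j)²=2/35 [(2 2 2; 0 0 0)], sign=-1
(m-triple is (0,0,0) — same symbol as above.)
⇒ 4πI² = 20/49
I = (+1)√(20/49/(4π)) = 0.18022375
No selection rule forces the value: the integral is nonzero (none).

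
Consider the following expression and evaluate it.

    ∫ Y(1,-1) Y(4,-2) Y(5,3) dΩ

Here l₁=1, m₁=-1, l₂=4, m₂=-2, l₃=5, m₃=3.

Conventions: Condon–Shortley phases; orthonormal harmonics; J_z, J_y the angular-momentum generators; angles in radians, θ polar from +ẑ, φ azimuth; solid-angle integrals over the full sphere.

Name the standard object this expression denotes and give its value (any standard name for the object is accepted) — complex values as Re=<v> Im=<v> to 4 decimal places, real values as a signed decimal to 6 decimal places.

This is a Gaunt coefficient — the integral of a triple product of spherical harmonics over the sphere.
m-sum 0 ✓  L=10 even ✓  3≤5≤5 ✓
Π(2lᵢ+1) = 3×9×11 = 297
triangle coeff Δ(1,4,5) = 1/495
Σ_t [0,0]: t=0:+1/576 = 1/576
(3j)²=5/99 [(1 4 5; 0 0 0)], sign=-1
Σ_t [0,0]: t=0:+1/2880 = 1/2880
(3j)²=28/495 [(1 4 5; -1 -2 3)], sign=+1
⇒ 4πI² = 28/33
I = (-1)√(28/33/(4π)) = -0.25984664

Gaunt coefficient, -0.259847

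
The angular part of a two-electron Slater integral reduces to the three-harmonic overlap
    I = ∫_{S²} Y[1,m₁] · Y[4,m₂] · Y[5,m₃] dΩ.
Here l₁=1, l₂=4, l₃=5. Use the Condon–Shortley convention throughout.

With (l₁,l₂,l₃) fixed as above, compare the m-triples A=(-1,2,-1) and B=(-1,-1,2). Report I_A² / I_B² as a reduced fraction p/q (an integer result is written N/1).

2/7

l's match ⇒ only the (l;m) 3-j factors differ between A and B.
A: triangle coeff Δ(1,4,5) = 1/495; Σ_t [0,0]: t=0:+1/2880 = 1/2880; (3j)²=2/165 [(1 4 5; -1 2 -1)], sign=+1
B: triangle coeff Δ(1,4,5) = 1/495; Σ_t [0,0]: t=0:+1/1440 = 1/1440; (3j)²=7/165 [(1 4 5; -1 -1 2)], sign=-1
I_A²/I_B² = (2/165)/(7/165) = 2/7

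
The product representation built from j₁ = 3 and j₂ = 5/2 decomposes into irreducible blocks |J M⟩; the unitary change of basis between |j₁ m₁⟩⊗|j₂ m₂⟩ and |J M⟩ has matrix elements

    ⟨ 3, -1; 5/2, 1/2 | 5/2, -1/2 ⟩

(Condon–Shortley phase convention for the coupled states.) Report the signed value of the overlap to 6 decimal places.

+0.478091  (= +√(8/35))

triangle: 3!*3!*2!/9! = 72/362880
(j±m)!: 2!*4!*3!*2!*2!*3! = 6912
prefactor² = (2J+1)*Δ*N² = 288/35
  k=1: −1/(1!*2!*3!*2!*0!*0!) = -1/24
  k=2: +1/(2!*1!*2!*1!*1!*1!) = 1/4
  k=3: −1/(3!*0!*1!*0!*2!*2!) = -1/24
Σ = 1/6  ⇒  CG² = 288/35*(1/6)² = 8/35
CG = +√(8/35) = +0.478091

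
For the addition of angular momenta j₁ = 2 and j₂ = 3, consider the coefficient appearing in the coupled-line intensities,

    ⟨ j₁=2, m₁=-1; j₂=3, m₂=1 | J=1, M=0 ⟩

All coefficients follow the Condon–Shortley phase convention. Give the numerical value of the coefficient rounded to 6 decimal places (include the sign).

j₁+j₂−J=4  J+j₁−j₂=0  J−j₁+j₂=2  j₁+j₂+J+1=7
(j₁±m₁, j₂±m₂, J±M) = (1,3,4,2,1,1)
P² = 288/35
sum k=3..3:
  [3] −1/6 = -1/6
S = -1/6
C² = P²·S² = 8/35 ; C = -0.478091

-0.478091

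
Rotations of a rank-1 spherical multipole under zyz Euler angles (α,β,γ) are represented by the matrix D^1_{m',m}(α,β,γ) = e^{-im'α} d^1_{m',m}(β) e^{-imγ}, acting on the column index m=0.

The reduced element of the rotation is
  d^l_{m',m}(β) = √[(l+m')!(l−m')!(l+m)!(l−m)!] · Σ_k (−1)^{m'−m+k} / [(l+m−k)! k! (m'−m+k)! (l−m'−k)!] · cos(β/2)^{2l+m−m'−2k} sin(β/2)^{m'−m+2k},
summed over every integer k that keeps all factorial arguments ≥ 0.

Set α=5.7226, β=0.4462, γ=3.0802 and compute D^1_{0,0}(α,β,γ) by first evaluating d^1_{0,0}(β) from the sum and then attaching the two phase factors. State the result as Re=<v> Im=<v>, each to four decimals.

D^1_{0,0}(5.7226,0.4462,3.0802) = e^{-i·0·5.7226}·d^1_{0,0}(0.4462)·e^{-i·0·3.0802}. Compute d first:
c=cos(0.446200/2)=0.975216, s=sin(0.446200/2)=0.221254; N=√[1·1·1·1]=1.000000
k∈{0,1} keeps every argument non-negative
  k=0: (−1)^0·1.0000/(1)·0.9752^2·0.2213^0 = +0.951047
  k=1: (−1)^1·1.0000/(1)·0.9752^0·0.2213^2 = -0.048953
d^1_{0,0}(0.4462) = +0.951047 -0.048953 = +0.902093
Attach z-rotation phases: D = e^{-i(0)(5.7226)}·(+0.902093)·e^{-i(0)(3.0802)} = +0.902093+0.000000i

Re=0.9021 Im=0.0000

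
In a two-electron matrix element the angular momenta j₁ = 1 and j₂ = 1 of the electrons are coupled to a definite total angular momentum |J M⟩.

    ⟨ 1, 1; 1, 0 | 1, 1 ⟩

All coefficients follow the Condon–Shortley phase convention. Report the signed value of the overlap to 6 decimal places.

triangle: 1!*1!*1!/4! = 1/24
(j±m)!: 2!*0!*1!*1!*2!*0! = 4
prefactor² = (2J+1)*Δ*N² = 1/2
  k=0: +1/(0!*1!*0!*1!*1!*0!) = 1
Σ = 1  ⇒  CG² = 1/2*1² = 1/2
CG = +√(1/2) = +0.707107

+0.707107  (= +√(1/2))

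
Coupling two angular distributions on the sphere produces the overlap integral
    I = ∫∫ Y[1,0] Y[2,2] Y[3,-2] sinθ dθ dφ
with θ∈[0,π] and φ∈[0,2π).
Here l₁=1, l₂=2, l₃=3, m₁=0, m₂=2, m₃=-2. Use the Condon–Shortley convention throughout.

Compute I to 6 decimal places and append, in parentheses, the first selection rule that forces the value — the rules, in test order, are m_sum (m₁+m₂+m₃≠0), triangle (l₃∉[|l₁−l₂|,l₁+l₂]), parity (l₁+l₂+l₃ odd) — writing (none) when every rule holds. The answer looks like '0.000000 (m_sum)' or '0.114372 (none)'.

0.184674 (none)

m-sum 0 ✓  L=6 even ✓  1≤3≤3 ✓
Π(2lᵢ+1) = 3×5×7 = 105
triangle coeff Δ(1,2,3) = 1/105
Σ_t [0,0]: t=0:+1/4 = 1/4
(3j)²=3/35 [(1 2 3; 0 0 0)], sign=-1
Σ_t [0,0]: t=0:+1/24 = 1/24
(3j)²=1/21 [(1 2 3; 0 2 -2)], sign=-1
⇒ 4πI² = 3/7
I = (+1)√(3/7/(4π)) = 0.18467439
No selection rule forces the value: the integral is nonzero (none).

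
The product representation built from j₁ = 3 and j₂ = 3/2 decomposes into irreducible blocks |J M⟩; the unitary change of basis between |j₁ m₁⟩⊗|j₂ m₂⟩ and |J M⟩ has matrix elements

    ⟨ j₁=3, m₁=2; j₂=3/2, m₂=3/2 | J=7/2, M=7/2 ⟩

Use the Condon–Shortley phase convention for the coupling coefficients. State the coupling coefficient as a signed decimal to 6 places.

-0.577350

j₁+j₂−J=1  J+j₁−j₂=5  J−j₁+j₂=2  j₁+j₂+J+1=9
(j₁±m₁, j₂±m₂, J±M) = (5,1,3,0,7,0)
P² = 19200
sum k=1..1:
  [1] −1/240 = -1/240
S = -1/240
C² = P²·S² = 1/3 ; C = -0.577350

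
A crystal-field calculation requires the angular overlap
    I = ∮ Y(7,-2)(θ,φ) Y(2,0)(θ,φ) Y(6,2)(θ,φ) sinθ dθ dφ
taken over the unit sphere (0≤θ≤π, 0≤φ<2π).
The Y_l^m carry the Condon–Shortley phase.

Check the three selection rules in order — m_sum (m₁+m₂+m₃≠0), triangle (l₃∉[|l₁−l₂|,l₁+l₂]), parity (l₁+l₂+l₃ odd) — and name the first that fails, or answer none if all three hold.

parity

azimuthal sum: -2 + 0 + 2 = 0  ✓
5 ≤ 6 ≤ 9 (triangle on l)  ✓
L = 7 + 2 + 6 = 15 (odd)  ✗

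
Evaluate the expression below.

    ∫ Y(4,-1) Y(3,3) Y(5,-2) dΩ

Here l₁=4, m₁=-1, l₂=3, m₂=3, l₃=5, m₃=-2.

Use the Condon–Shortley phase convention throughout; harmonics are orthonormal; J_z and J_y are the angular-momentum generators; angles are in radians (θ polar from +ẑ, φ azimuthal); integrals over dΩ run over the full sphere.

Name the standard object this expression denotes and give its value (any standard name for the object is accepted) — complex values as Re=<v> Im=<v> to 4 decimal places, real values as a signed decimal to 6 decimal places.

Gaunt coefficient, -0.179179

This is a Gaunt coefficient — the integral of a triple product of spherical harmonics over the sphere.
Rules hold: Σm=0, L=12 even, 1≤5≤7.
N = 9·7·11 = 693
Δ = 2!·6!·4!/13! = 1/180180
Racah Σ t=0..2: t=0:+1/576 t=1:−1/144 t=2:+1/576 = -1/288
⇒ 3j(4 3 5; 0 0 0)² = 20/1001, sgn +1
Racah Σ t=2..2: t=2:+1/1728 = 1/1728
⇒ 3j(4 3 5; -1 3 -2)² = 25/858, sgn -1
4πI² = N·(3j₀)²·(3jₘ)² = 750/1859
I = -1·√(0.403443/4π) = -0.17917854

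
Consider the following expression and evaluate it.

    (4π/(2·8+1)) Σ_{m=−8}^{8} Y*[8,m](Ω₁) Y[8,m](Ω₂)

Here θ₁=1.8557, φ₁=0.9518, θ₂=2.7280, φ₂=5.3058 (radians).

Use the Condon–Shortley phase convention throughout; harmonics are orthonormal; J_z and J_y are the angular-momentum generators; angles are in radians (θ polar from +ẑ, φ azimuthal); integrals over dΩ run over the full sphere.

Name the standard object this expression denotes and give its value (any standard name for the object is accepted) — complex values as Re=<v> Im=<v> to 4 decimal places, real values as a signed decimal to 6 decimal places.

Legendre polynomial (addition theorem), +0.138457

This sum is the spherical-harmonic addition theorem: it equals the Legendre polynomial P_l(cos γ) of the angle γ between the two directions.
Term-by-term m-sum for l=8 (normalisation 4π/17 = 0.739198):
  term(m=-8) = (-0.000125, 0.000035)   from Y*(Ω₁)=(0.088004, 0.360269), Y(Ω₂)=(0.000012, 0.000351)
  term(m=-7) = (0.000822, 0.001120)   from Y*(Ω₁)=(-0.403561, -0.160913), Y(Ω₂)=(-0.002712, -0.001694)
  term(m=-6) = (0.000547, -0.000836)   from Y*(Ω₁)=(0.045723, -0.029461), Y(Ω₂)=(0.016777, -0.007470)
  term(m=-5) = (0.024635, 0.005539)   from Y*(Ω₁)=(0.015734, -0.337321), Y(Ω₂)=(-0.012985, 0.073638)
  term(m=-4) = (-0.005593, -0.040495)   from Y*(Ω₁)=(0.146321, 0.114881), Y(Ω₂)=(-0.158072, -0.152649)
  term(m=-3) = (0.101596, -0.054927)   from Y*(Ω₁)=(0.247602, -0.072862), Y(Ω₂)=(0.437696, -0.093034)
  term(m=-2) = (-0.095546, -0.083257)   from Y*(Ω₁)=(-0.076185, 0.220405), Y(Ω₂)=(-0.203577, 0.503869)
  term(m=-1) = (0.012038, -0.032139)   from Y*(Ω₁)=(0.126467, 0.177524), Y(Ω₂)=(-0.088047, -0.130535)
  term(m=+0) = (0.110558, 0.000000)   from Y*(Ω₁)=(-0.244986, -0.000000), Y(Ω₂)=(-0.451284, 0.000000)
  term(m=+1) = (0.012038, 0.032139)   from Y*(Ω₁)=(-0.126467, 0.177524), Y(Ω₂)=(0.088047, -0.130535)
  term(m=+2) = (-0.095546, 0.083257)   from Y*(Ω₁)=(-0.076185, -0.220405), Y(Ω₂)=(-0.203577, -0.503869)
  term(m=+3) = (0.101596, 0.054927)   from Y*(Ω₁)=(-0.247602, -0.072862), Y(Ω₂)=(-0.437696, -0.093034)
  term(m=+4) = (-0.005593, 0.040495)   from Y*(Ω₁)=(0.146321, -0.114881), Y(Ω₂)=(-0.158072, 0.152649)
  term(m=+5) = (0.024635, -0.005539)   from Y*(Ω₁)=(-0.015734, -0.337321), Y(Ω₂)=(0.012985, 0.073638)
  term(m=+6) = (0.000547, 0.000836)   from Y*(Ω₁)=(0.045723, 0.029461), Y(Ω₂)=(0.016777, 0.007470)
  term(m=+7) = (0.000822, -0.001120)   from Y*(Ω₁)=(0.403561, -0.160913), Y(Ω₂)=(0.002712, -0.001694)
  term(m=+8) = (-0.000125, -0.000035)   from Y*(Ω₁)=(0.088004, -0.360269), Y(Ω₂)=(0.000012, -0.000351)
Accumulated sum (0.187307, -0.000000); after 4π/(2l+1) scaling, (0.138457, -0.000000) ⇒ P_8 = 0.138457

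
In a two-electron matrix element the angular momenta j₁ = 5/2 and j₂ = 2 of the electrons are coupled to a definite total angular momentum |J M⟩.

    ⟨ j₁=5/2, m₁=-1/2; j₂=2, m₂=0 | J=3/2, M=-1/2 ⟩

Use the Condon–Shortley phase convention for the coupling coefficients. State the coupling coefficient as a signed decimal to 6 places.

+√(2/35) ≈ +0.239046

√[4·3!2!1!/7! · 2!3!2!2!1!2!] = √(32/35)
  +(−1)^1/∏(1,2,2,1,0,0)! = -1/4  (running -1/4)
  +(−1)^2/∏(2,1,1,0,1,1)! = 1/2  (running 1/4)
⟨..|..⟩ = √(32/35)·(1/4) = +0.239046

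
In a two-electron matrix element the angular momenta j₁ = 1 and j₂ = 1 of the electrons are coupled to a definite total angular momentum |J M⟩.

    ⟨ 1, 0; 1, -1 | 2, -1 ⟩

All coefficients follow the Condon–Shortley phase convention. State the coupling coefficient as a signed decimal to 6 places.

+√(1/2) ≈ +0.707107

j₁+j₂−J=0  J+j₁−j₂=2  J−j₁+j₂=2  j₁+j₂+J+1=5
(j₁±m₁, j₂±m₂, J±M) = (1,1,0,2,1,3)
P² = 2
sum k=0..0:
  [0] +1/2 = 1/2
S = 1/2
C² = P²·S² = 1/2 ; C = +0.707107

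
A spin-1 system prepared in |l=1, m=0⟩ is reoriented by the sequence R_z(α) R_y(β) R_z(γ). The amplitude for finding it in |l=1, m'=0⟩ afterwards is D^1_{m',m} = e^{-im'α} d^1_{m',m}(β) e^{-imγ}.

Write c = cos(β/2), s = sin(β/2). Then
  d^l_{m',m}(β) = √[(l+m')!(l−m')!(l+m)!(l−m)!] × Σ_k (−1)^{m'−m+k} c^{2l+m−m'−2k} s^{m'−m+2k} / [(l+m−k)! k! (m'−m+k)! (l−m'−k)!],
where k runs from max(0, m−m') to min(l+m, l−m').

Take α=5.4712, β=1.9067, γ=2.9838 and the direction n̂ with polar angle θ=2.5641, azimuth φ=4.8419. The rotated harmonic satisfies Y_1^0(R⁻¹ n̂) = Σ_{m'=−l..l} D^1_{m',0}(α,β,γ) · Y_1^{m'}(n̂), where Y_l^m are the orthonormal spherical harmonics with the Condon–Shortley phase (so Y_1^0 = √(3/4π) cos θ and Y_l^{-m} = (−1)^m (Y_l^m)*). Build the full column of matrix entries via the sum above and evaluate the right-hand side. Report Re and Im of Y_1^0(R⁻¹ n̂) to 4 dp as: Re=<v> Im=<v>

Need the full column D^1_{m',0} for m'=−1..1 at α=5.4712, β=1.9067, γ=2.9838.
cos(β/2)=0.578955, sin(β/2)=0.815360
d^1_{-1,0}: single k=1 term ⇒ +0.667589;  D = +0.459340-0.484439i
d^1_{0,0}: k∈[0..1] ⇒ +0.335189 -0.664811 = -0.329622;  D = -0.329622+0.000000i
d^1_{1,0}: single k=0 term ⇒ -0.667589;  D = -0.459340-0.484439i
Y_1^{m'}(θ=2.5641,φ=4.8419) and Σ D·Y over m':
  (+0.4593-0.4844i)·(+0.0244+0.1870i)  (-0.3296+0.0000i)·(-0.4094+0.0000i)  (-0.4593-0.4844i)·(-0.0244+0.1870i)
Y_1^0(R⁻¹ n̂) = +0.338529+0.000000i

Re=0.3385 Im=0.0000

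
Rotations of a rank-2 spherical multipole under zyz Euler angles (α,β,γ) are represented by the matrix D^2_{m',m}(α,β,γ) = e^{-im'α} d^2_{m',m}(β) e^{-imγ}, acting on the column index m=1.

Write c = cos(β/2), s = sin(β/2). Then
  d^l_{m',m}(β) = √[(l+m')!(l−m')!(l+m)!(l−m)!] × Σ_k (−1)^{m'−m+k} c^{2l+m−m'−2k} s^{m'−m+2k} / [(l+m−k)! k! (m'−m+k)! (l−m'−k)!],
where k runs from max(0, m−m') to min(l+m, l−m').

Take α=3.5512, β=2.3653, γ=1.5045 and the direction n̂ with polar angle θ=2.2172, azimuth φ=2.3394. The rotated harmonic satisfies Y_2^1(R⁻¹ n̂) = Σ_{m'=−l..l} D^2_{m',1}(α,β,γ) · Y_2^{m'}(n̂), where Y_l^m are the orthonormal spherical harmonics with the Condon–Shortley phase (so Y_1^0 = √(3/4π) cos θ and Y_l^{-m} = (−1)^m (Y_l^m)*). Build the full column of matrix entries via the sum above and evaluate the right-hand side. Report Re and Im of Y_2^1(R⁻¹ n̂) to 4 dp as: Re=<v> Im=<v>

Need the full column D^2_{m',1} for m'=−2..2 at α=3.5512, β=2.3653, γ=1.5045.
cos(β/2)=0.378473, sin(β/2)=0.925612
d^2_{-2,1}: single k=3 term ⇒ +0.600278;  D = +0.464758-0.379912i
d^2_{-1,1}: k∈[2..3] ⇒ +0.368171 -0.734034 = -0.365863;  D = +0.167617-0.325208i
d^2_{0,1}: k∈[1..2] ⇒ +0.122917 -0.735187 = -0.612271;  D = -0.040562+0.610926i
d^2_{1,1}: k∈[0..1] ⇒ +0.020518 -0.368171 = -0.347653;  D = -0.117022-0.327366i
d^2_{2,1}: single k=0 term ⇒ -0.100361;  D = +0.068624+0.073233i
Y_2^{m'}(θ=2.2172,φ=2.3394) and Σ D·Y over m':
  (+0.4648-0.3799i)·(-0.0083+0.2460i)  (+0.1676-0.3252i)·(+0.2582+0.2670i)  (-0.0406+0.6109i)·(+0.0279+0.0000i)  (-0.1170-0.3274i)·(-0.2582+0.2670i)  (+0.0686+0.0732i)·(-0.0083-0.2460i)
Y_2^1(R⁻¹ n̂) = +0.353682+0.131078i

Re=0.3537 Im=0.1311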